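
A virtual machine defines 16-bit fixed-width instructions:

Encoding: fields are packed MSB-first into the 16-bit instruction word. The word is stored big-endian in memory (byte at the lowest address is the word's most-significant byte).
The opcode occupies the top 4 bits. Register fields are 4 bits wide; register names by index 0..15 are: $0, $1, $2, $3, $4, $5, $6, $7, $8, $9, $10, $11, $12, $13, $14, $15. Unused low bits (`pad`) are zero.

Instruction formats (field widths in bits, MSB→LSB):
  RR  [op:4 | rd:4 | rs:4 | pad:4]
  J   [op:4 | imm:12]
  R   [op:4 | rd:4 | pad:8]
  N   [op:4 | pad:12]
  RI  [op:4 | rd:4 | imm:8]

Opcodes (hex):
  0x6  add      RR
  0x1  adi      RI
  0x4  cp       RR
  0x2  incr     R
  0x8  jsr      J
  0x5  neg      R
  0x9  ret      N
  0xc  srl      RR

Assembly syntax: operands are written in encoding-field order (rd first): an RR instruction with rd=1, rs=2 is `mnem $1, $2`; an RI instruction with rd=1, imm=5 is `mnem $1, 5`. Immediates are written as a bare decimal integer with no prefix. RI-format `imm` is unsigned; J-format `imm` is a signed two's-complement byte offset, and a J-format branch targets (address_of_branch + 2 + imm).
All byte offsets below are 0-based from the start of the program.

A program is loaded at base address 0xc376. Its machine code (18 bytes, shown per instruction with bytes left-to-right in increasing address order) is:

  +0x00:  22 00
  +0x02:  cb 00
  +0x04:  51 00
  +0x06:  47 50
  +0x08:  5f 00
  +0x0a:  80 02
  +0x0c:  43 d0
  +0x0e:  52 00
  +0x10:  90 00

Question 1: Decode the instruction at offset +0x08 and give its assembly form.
neg $15

+0x08: 5f 00 ⇒ word 0x5f00 (big)
  op=0x5f00>>12=0x5 ⇒ neg (R)
  [11:8] rd=15 = $15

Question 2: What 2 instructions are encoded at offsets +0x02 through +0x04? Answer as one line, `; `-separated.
off 0x02: read cb 00 as big → 0xcb00
  op=0xcb00>>12=0xc ⇒ srl (RR)
  rd: (w>>8)&0xf=0xb → $11
  rs: (w>>4)&0xf=0x0 → $0
off 0x04: read 51 00 as big → 0x5100
  op=0x5100>>12=0x5 ⇒ neg (R)
  rd: (w>>8)&0xf=0x1 → $1

srl $11, $0; neg $1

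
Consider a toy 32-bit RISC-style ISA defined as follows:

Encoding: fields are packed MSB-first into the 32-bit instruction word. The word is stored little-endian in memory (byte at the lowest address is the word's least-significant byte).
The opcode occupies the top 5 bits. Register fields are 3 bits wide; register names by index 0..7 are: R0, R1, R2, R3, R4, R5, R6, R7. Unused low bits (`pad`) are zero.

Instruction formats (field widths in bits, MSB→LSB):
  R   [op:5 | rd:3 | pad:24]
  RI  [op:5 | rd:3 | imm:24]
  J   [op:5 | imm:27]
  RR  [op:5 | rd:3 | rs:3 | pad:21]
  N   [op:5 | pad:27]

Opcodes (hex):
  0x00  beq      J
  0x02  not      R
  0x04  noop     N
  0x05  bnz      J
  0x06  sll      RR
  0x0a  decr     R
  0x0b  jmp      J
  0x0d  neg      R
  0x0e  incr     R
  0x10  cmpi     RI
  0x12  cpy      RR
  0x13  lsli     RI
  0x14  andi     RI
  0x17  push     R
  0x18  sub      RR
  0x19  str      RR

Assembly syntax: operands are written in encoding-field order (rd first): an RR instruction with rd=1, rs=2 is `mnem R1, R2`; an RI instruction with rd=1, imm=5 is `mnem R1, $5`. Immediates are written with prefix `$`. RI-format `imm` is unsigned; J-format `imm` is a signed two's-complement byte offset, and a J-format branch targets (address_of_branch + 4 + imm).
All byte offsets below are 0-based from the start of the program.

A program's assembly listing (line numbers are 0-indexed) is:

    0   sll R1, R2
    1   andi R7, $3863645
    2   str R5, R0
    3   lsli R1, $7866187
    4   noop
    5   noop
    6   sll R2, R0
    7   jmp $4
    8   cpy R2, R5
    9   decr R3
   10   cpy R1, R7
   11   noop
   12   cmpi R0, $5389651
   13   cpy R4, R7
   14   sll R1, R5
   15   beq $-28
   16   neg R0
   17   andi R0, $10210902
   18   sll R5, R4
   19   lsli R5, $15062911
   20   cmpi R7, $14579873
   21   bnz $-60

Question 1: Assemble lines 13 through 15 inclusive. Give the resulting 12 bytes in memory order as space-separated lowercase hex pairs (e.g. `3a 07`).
L13: cpy op=0x12:5|rd=4:3|rs=7:3|pad=0:21 ⇒ 0x94e00000 ⇒ little 00 00 e0 94
L14: sll op=0x6:5|rd=1:3|rs=5:3|pad=0:21 ⇒ 0x31a00000 ⇒ little 00 00 a0 31
L15: beq op=0x0:5|imm=-28:27 ⇒ 0x07ffffe4 ⇒ little e4 ff ff 07

00 00 e0 94 00 00 a0 31 e4 ff ff 07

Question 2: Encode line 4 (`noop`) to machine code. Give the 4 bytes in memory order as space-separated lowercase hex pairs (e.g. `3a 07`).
00 00 00 20

4. noop fields op=0x4:5|pad=0:27 → word 20000000h → 00 00 00 20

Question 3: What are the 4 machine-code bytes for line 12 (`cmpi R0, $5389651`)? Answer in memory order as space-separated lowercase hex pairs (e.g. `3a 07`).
12. cmpi fields op=0x10:5|rd=0:3|imm=5389651:24 → word 80523d53h → 53 3d 52 80

53 3d 52 80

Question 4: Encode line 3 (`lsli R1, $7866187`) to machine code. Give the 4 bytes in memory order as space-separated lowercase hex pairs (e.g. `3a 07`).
4b 07 78 99

L3: lsli op=0x13:5|rd=1:3|imm=7866187:24 ⇒ 0x9978074b ⇒ little 4b 07 78 99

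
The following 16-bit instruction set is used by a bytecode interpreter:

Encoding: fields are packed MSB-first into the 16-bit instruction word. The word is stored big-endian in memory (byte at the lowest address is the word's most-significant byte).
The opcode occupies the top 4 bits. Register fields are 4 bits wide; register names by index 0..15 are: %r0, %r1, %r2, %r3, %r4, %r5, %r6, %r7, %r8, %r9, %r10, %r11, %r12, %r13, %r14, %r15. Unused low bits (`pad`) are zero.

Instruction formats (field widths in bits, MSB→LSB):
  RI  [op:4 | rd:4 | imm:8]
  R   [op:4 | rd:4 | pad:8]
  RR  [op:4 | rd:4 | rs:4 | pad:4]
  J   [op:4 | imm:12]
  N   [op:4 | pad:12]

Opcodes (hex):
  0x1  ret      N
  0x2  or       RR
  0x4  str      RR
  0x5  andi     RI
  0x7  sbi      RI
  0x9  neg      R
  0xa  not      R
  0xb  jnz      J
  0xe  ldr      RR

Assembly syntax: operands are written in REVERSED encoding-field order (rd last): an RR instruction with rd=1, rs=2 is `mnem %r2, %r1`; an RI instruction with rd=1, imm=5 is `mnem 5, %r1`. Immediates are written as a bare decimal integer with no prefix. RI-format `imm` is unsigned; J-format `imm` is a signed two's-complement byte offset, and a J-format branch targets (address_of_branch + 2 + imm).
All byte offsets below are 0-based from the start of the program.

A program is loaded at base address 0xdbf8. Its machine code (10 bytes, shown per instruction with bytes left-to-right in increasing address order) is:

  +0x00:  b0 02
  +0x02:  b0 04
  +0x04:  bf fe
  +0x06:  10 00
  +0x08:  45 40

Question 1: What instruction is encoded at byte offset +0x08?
str %r4, %r5

+0x08: 45 40 ⇒ word 0x4540 (big)
  top 4b → 0x4 → str [RR]
  [11:8] rd=5 = %r5
  [7:4] rs=4 = %r4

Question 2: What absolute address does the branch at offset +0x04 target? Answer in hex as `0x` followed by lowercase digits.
[04] bf fe → 0xbffe
  op=0xbffe>>12=0xb ⇒ jnz (J)
  imm@[11:0]=0xffe (s12→-2) ⇒ -2
  target = base 0xdbf8 + off 0x04 + 2 + imm -2 = 0xdbfc

0xdbfc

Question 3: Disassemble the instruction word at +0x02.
jnz 4

off 0x02: read b0 04 as big → 0xb004
  op=0xb004>>12=0xb ⇒ jnz (J)
  [11:0] imm=4 = 4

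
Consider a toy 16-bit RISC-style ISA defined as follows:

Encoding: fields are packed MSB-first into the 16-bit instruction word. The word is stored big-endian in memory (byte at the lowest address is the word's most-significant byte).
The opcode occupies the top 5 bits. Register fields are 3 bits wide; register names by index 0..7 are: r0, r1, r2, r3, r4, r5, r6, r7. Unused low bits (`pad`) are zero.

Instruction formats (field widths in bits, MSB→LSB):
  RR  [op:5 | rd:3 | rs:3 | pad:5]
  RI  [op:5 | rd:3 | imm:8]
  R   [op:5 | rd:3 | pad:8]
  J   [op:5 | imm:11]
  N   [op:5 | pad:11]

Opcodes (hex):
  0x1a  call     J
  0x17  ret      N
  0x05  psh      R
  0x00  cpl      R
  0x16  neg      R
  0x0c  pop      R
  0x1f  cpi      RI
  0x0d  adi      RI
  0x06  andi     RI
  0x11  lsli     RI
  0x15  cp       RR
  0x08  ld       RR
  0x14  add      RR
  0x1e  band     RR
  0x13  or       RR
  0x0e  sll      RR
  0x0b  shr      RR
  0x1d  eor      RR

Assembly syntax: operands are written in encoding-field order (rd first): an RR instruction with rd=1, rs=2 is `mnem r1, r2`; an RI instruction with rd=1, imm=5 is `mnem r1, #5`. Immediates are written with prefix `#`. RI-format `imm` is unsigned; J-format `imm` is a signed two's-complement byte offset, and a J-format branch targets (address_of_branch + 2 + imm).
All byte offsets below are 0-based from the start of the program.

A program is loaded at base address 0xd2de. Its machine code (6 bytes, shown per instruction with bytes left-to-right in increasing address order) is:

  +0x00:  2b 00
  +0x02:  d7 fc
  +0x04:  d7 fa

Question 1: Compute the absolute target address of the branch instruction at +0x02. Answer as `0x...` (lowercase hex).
off 0x02: read d7 fc as big → 0xd7fc
  opcode bits[15:11]=0x1a: call/J
  [10:0] imm=2044 (s11→-4) = #-4
  target = base 0xd2de + off 0x02 + 2 + imm -4 = 0xd2de

0xd2de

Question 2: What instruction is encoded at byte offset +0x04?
call #-6

off 0x04: read d7 fa as big → 0xd7fa
  op=0xd7fa>>11=0x1a ⇒ call (J)
  imm@[10:0]=0x7fa (s11→-6) ⇒ #-6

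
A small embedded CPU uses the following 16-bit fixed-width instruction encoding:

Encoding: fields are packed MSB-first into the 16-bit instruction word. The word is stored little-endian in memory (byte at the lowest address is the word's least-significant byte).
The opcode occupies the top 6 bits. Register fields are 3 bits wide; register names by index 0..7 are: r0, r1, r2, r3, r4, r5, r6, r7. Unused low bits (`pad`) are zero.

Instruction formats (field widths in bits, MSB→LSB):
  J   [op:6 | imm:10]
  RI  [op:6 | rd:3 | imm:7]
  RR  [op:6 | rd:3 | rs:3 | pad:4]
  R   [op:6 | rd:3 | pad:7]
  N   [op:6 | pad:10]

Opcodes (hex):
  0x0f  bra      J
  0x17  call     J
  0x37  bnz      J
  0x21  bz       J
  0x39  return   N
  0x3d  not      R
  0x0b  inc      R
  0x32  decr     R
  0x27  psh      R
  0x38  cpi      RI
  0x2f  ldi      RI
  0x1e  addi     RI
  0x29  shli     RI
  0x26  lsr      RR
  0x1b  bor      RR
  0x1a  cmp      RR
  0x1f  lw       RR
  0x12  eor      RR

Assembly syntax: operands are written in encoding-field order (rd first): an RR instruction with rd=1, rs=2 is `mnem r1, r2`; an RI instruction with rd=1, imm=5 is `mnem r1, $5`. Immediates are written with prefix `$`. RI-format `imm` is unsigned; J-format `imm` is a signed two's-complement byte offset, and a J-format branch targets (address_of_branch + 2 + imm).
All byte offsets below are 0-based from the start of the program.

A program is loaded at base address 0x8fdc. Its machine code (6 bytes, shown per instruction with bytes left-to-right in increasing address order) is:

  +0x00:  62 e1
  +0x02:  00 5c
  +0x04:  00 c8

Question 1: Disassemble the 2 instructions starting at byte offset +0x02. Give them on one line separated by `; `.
[02] 00 5c → 0x5c00
  top 6b → 0x17 → call [J]
  imm@[9:0]=0x0 ⇒ $0
[04] 00 c8 → 0xc800
  top 6b → 0x32 → decr [R]
  rd@[9:7]=0x0 ⇒ r0

call $0; decr r0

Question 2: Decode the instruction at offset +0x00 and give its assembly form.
cpi r2, $98

off 0x00: read 62 e1 as little → 0xe162
  opcode bits[15:10]=0x38: cpi/RI
  rd@[9:7]=0x2 ⇒ r2
  imm@[6:0]=0x62 ⇒ $98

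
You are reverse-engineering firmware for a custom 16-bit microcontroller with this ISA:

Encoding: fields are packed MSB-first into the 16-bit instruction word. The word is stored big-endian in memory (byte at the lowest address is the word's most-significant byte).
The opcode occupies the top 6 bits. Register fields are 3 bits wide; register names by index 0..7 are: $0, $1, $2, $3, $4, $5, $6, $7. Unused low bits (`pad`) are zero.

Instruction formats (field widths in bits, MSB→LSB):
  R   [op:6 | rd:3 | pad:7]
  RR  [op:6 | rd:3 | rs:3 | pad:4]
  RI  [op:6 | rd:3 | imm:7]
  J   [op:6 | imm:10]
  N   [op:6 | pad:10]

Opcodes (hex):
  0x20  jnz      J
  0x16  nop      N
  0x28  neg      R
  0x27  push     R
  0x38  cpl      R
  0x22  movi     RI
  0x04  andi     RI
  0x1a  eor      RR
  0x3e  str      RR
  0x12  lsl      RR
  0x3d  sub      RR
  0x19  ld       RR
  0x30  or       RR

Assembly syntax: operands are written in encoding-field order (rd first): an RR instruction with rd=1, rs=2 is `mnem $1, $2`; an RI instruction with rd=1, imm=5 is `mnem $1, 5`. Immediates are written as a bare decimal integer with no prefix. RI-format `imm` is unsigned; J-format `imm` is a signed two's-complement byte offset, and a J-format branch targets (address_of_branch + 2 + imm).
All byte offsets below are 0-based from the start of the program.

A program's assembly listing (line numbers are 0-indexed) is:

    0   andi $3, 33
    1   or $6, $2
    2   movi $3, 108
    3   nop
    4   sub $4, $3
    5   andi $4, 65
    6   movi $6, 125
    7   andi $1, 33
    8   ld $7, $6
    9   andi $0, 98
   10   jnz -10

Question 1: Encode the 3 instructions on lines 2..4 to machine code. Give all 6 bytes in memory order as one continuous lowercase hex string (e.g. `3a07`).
line 2 (movi): pack op=0x22:6|rd=3:3|imm=108:7 = 0x89ec; big→ 89 ec
line 3 (nop): pack op=0x16:6|pad=0:10 = 0x5800; big→ 58 00
line 4 (sub): pack op=0x3d:6|rd=4:3|rs=3:3|pad=0:4 = 0xf630; big→ f6 30

89ec5800f630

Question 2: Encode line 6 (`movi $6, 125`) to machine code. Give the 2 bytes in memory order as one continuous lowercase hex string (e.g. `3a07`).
8b7d

line 6 (movi): pack op=0x22:6|rd=6:3|imm=125:7 = 0x8b7d; big→ 8b 7d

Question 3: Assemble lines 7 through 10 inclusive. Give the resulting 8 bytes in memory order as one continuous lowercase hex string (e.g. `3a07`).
10a167e0106283f6

7. andi fields op=0x4:6|rd=1:3|imm=33:7 → word 10a1h → 10 a1
8. ld fields op=0x19:6|rd=7:3|rs=6:3|pad=0:4 → word 67e0h → 67 e0
9. andi fields op=0x4:6|rd=0:3|imm=98:7 → word 1062h → 10 62
10. jnz fields op=0x20:6|imm=-10:10 → word 83f6h → 83 f6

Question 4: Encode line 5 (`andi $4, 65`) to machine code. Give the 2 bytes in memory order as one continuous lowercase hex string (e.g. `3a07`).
5. andi fields op=0x4:6|rd=4:3|imm=65:7 → word 1241h → 12 41

1241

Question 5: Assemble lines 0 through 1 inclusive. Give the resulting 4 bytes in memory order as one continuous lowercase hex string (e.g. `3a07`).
L0: andi op=0x4:6|rd=3:3|imm=33:7 ⇒ 0x11a1 ⇒ big 11 a1
L1: or op=0x30:6|rd=6:3|rs=2:3|pad=0:4 ⇒ 0xc320 ⇒ big c3 20

11a1c320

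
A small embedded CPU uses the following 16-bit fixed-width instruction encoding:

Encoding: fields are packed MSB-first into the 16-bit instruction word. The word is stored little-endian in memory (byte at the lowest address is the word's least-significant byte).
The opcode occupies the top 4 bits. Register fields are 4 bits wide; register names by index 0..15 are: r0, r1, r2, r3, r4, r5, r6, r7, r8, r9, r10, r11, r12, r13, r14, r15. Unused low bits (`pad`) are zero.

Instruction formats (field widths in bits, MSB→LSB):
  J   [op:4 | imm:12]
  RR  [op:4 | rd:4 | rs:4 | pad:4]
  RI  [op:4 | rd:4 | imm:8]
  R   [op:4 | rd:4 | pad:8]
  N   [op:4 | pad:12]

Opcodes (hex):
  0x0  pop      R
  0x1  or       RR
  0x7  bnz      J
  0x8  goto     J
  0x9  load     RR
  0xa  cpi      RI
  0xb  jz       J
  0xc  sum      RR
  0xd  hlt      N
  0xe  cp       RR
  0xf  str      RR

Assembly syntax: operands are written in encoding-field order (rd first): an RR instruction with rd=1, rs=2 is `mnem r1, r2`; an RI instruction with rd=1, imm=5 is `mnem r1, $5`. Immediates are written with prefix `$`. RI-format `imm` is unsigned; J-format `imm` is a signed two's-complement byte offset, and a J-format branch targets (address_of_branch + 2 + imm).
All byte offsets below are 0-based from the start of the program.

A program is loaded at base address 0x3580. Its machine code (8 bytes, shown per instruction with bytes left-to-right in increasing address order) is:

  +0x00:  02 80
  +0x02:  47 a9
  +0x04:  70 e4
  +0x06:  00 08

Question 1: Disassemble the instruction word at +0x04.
off 0x04: read 70 e4 as little → 0xe470
  top 4b → 0xe → cp [RR]
  rd: (w>>8)&0xf=0x4 → r4
  rs: (w>>4)&0xf=0x7 → r7

cp r4, r7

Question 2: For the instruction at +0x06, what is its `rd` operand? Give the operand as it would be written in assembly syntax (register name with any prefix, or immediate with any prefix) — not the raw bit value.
off 0x06: read 00 08 as little → 0x0800
  top 4b → 0x0 → pop [R]
  [11:8] rd=8 = r8

r8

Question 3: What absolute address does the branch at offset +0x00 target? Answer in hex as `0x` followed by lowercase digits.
0x3584

@+00  little-endian(02 80) = 0x8002
  top 4b → 0x8 → goto [J]
  [11:0] imm=2 = $2
  target = base 0x3580 + off 0x00 + 2 + imm 2 = 0x3584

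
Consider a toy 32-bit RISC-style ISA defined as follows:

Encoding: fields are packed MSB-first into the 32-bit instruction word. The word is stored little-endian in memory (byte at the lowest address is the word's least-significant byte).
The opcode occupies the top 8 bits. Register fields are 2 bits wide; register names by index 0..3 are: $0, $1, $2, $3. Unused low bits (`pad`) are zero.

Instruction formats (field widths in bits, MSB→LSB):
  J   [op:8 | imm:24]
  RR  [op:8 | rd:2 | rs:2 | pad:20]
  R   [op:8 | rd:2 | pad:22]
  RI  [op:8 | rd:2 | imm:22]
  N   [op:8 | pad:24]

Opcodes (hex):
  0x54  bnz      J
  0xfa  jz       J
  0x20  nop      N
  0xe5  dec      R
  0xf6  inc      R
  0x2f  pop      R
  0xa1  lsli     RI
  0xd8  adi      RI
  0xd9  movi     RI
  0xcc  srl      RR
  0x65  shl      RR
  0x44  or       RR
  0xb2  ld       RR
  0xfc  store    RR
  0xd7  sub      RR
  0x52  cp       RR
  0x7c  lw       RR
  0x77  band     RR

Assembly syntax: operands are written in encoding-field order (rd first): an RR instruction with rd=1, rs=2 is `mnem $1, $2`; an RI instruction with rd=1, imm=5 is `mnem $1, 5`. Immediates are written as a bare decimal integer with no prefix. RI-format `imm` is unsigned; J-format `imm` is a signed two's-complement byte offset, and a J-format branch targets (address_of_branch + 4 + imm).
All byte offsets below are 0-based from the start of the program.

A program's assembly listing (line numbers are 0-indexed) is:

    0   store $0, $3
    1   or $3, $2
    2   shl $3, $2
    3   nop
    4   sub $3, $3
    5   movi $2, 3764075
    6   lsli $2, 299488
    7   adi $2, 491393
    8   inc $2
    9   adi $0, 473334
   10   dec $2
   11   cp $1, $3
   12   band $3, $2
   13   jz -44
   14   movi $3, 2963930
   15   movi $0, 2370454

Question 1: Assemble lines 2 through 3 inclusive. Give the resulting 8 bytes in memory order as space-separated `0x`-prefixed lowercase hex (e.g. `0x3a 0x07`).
2. shl fields op=0x65:8|rd=3:2|rs=2:2|pad=0:20 → word 65e00000h → 00 00 e0 65
3. nop fields op=0x20:8|pad=0:24 → word 20000000h → 00 00 00 20

0x00 0x00 0xe0 0x65 0x00 0x00 0x00 0x20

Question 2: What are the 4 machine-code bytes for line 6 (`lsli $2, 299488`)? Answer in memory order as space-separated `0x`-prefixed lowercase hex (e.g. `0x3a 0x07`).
6. lsli fields op=0xa1:8|rd=2:2|imm=299488:22 → word a18491e0h → e0 91 84 a1

0xe0 0x91 0x84 0xa1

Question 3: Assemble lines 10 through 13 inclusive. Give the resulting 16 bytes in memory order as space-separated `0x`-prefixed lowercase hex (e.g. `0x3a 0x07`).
L10: dec op=0xe5:8|rd=2:2|pad=0:22 ⇒ 0xe5800000 ⇒ little 00 00 80 e5
L11: cp op=0x52:8|rd=1:2|rs=3:2|pad=0:20 ⇒ 0x52700000 ⇒ little 00 00 70 52
L12: band op=0x77:8|rd=3:2|rs=2:2|pad=0:20 ⇒ 0x77e00000 ⇒ little 00 00 e0 77
L13: jz op=0xfa:8|imm=-44:24 ⇒ 0xfaffffd4 ⇒ little d4 ff ff fa

0x00 0x00 0x80 0xe5 0x00 0x00 0x70 0x52 0x00 0x00 0xe0 0x77 0xd4 0xff 0xff 0xfa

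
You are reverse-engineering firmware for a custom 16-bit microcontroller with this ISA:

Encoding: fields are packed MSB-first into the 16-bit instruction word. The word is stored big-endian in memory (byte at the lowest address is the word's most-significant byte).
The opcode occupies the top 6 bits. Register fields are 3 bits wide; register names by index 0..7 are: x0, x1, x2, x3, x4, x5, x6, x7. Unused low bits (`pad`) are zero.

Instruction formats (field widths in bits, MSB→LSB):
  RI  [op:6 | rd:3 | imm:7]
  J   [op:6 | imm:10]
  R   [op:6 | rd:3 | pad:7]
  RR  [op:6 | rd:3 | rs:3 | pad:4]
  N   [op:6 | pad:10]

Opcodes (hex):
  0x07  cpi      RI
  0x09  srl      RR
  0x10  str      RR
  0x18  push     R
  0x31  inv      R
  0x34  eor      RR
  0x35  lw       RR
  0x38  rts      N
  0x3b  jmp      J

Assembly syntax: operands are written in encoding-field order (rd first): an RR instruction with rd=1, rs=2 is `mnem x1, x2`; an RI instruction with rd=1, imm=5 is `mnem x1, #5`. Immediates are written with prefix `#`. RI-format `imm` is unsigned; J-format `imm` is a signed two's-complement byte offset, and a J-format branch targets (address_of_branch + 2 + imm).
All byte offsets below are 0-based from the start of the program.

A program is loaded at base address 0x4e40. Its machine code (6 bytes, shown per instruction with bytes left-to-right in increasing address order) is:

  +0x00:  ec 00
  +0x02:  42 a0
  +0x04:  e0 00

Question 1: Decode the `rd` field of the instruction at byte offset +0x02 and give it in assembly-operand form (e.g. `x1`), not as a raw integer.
x5

@+02  big-endian(42 a0) = 0x42a0
  top 6b → 0x10 → str [RR]
  rd@[9:7]=0x5 ⇒ x5
  rs@[6:4]=0x2 ⇒ x2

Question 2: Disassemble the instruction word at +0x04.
@+04  big-endian(e0 00) = 0xe000
  top 6b → 0x38 → rts [N]

rts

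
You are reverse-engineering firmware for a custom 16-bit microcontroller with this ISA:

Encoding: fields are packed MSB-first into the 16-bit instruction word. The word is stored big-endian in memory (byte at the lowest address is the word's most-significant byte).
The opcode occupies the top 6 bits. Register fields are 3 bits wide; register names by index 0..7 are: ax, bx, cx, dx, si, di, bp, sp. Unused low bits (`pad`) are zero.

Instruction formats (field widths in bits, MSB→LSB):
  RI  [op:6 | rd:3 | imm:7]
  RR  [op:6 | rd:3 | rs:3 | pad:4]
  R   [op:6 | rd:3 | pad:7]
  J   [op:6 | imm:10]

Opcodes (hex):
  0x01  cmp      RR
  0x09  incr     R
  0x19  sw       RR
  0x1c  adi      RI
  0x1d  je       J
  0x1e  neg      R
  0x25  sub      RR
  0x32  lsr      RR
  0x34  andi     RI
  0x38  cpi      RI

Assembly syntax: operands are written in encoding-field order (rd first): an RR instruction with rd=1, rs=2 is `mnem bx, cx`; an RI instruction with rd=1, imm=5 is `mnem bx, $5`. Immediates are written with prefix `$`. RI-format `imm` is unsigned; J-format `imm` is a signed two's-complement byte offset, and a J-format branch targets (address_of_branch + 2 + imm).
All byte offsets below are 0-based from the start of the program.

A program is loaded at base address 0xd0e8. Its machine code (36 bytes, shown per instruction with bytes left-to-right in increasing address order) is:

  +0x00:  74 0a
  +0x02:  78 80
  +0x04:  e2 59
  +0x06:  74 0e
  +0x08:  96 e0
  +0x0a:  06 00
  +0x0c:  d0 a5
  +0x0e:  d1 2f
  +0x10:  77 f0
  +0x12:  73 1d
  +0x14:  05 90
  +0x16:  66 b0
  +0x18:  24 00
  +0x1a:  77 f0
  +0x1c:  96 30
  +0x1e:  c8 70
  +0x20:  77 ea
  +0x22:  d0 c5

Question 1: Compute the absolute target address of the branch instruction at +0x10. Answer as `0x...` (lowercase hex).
0xd0ea

[10] 77 f0 → 0x77f0
  opcode bits[15:10]=0x1d: je/J
  [9:0] imm=1008 (s10→-16) = $-16
  target = base 0xd0e8 + off 0x10 + 2 + imm -16 = 0xd0ea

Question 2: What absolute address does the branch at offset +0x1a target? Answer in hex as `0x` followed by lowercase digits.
@+1a  big-endian(77 f0) = 0x77f0
  op=0x77f0>>10=0x1d ⇒ je (J)
  imm@[9:0]=0x3f0 (s10→-16) ⇒ $-16
  target = base 0xd0e8 + off 0x1a + 2 + imm -16 = 0xd0f4

0xd0f4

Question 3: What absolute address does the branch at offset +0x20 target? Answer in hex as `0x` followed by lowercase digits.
off 0x20: read 77 ea as big → 0x77ea
  opcode bits[15:10]=0x1d: je/J
  [9:0] imm=1002 (s10→-22) = $-22
  target = base 0xd0e8 + off 0x20 + 2 + imm -22 = 0xd0f4

0xd0f4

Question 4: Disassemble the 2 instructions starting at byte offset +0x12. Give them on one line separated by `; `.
adi bp, $29; cmp dx, bx

[12] 73 1d → 0x731d
  opcode bits[15:10]=0x1c: adi/RI
  [9:7] rd=6 = bp
  [6:0] imm=29 = $29
[14] 05 90 → 0x0590
  opcode bits[15:10]=0x1: cmp/RR
  [9:7] rd=3 = dx
  [6:4] rs=1 = bx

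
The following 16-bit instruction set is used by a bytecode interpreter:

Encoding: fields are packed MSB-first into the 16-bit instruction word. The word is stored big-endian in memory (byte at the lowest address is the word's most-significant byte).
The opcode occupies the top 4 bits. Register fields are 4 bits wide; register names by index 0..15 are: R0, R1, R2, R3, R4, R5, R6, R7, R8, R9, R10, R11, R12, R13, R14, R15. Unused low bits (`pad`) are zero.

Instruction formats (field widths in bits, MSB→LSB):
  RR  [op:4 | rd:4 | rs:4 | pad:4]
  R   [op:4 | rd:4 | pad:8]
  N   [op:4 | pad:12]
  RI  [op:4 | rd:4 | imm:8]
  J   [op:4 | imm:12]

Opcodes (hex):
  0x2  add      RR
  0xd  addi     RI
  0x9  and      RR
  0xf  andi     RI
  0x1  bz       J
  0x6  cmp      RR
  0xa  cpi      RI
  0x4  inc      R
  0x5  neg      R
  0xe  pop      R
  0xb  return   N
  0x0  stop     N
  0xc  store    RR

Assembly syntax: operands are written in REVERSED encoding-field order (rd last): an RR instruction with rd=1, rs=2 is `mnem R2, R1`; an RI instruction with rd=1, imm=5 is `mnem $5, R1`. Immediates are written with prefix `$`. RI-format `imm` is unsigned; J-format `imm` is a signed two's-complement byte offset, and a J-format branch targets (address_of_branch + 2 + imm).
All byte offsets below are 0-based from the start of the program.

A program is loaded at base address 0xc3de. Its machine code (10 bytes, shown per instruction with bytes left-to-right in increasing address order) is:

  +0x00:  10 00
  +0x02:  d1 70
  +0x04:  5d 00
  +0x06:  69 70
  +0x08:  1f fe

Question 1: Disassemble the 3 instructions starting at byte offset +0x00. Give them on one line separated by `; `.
off 0x00: read 10 00 as big → 0x1000
  opcode bits[15:12]=0x1: bz/J
  imm@[11:0]=0x0 ⇒ $0
off 0x02: read d1 70 as big → 0xd170
  opcode bits[15:12]=0xd: addi/RI
  rd@[11:8]=0x1 ⇒ R1
  imm@[7:0]=0x70 ⇒ $112
off 0x04: read 5d 00 as big → 0x5d00
  opcode bits[15:12]=0x5: neg/R
  rd@[11:8]=0xd ⇒ R13

bz $0; addi $112, R1; neg R13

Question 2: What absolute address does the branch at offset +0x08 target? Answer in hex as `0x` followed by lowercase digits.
off 0x08: read 1f fe as big → 0x1ffe
  top 4b → 0x1 → bz [J]
  imm: (w>>0)&0xfff=0xffe (s12→-2) → $-2
  target = base 0xc3de + off 0x08 + 2 + imm -2 = 0xc3e6

0xc3e6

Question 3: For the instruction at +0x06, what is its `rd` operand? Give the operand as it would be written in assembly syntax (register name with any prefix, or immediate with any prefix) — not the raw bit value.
R9

@+06  big-endian(69 70) = 0x6970
  op=0x6970>>12=0x6 ⇒ cmp (RR)
  rd@[11:8]=0x9 ⇒ R9
  rs@[7:4]=0x7 ⇒ R7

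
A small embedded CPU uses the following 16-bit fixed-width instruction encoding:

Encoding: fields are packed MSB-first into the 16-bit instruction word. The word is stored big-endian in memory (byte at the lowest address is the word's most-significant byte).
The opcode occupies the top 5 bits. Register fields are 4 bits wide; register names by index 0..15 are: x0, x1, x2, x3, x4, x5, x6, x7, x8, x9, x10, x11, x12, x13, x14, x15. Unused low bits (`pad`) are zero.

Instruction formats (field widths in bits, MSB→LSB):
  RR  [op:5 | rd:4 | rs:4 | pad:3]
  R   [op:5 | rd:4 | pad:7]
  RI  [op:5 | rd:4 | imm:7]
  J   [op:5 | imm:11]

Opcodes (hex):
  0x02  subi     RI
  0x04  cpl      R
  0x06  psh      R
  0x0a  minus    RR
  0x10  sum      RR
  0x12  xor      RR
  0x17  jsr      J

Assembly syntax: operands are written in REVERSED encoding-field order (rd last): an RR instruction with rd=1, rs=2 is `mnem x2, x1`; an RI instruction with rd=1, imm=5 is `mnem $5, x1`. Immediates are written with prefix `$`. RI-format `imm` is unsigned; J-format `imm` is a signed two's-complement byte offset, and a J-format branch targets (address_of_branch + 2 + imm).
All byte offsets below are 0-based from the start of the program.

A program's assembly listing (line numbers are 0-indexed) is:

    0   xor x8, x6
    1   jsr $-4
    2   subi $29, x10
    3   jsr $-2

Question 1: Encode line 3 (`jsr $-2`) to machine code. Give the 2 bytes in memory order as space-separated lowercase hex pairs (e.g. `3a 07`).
line 3 (jsr): pack op=0x17:5|imm=-2:11 = 0xbffe; big→ bf fe

bf fe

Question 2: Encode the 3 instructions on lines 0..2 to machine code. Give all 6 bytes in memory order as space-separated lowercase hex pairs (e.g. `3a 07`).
93 40 bf fc 15 1d

line 0 (xor): pack op=0x12:5|rd=6:4|rs=8:4|pad=0:3 = 0x9340; big→ 93 40
line 1 (jsr): pack op=0x17:5|imm=-4:11 = 0xbffc; big→ bf fc
line 2 (subi): pack op=0x2:5|rd=10:4|imm=29:7 = 0x151d; big→ 15 1d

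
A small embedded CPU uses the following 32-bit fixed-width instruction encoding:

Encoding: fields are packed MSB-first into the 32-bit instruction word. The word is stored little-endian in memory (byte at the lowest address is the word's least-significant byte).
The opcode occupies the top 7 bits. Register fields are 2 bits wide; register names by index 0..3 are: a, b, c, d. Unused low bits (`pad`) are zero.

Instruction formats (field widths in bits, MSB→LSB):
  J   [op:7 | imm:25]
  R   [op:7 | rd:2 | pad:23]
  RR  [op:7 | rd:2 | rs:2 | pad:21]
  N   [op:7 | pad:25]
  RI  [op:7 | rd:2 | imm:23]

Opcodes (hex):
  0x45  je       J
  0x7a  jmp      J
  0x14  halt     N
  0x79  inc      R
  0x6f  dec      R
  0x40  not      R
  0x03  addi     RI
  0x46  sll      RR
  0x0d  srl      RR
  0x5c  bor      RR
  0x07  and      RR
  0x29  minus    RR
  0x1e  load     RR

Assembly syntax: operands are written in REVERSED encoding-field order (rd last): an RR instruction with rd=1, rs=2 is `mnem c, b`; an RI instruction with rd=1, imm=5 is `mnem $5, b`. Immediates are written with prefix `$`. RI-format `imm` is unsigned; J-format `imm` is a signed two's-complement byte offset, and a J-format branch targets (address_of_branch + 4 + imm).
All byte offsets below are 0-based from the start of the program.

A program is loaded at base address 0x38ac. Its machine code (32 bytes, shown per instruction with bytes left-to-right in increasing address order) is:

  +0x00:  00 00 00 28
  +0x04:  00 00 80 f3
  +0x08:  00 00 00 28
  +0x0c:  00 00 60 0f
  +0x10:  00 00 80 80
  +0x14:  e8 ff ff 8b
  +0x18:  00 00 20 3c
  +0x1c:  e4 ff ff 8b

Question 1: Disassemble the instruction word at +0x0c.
@+0c  little-endian(00 00 60 0f) = 0x0f600000
  op=0x0f600000>>25=0x7 ⇒ and (RR)
  rd: (w>>23)&0x3=0x2 → c
  rs: (w>>21)&0x3=0x3 → d

and d, c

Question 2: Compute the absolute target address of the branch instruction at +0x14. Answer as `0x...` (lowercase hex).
0x38ac

@+14  little-endian(e8 ff ff 8b) = 0x8bffffe8
  top 7b → 0x45 → je [J]
  imm@[24:0]=0x1ffffe8 (s25→-24) ⇒ $-24
  target = base 0x38ac + off 0x14 + 4 + imm -24 = 0x38ac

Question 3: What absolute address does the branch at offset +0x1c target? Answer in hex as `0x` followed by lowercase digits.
+0x1c: e4 ff ff 8b ⇒ word 0x8bffffe4 (little)
  top 7b → 0x45 → je [J]
  [24:0] imm=33554404 (s25→-28) = $-28
  target = base 0x38ac + off 0x1c + 4 + imm -28 = 0x38b0

0x38b0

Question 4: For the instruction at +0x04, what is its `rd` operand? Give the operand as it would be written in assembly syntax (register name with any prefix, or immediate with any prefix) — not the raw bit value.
d

[04] 00 00 80 f3 → 0xf3800000
  op=0xf3800000>>25=0x79 ⇒ inc (R)
  [24:23] rd=3 = d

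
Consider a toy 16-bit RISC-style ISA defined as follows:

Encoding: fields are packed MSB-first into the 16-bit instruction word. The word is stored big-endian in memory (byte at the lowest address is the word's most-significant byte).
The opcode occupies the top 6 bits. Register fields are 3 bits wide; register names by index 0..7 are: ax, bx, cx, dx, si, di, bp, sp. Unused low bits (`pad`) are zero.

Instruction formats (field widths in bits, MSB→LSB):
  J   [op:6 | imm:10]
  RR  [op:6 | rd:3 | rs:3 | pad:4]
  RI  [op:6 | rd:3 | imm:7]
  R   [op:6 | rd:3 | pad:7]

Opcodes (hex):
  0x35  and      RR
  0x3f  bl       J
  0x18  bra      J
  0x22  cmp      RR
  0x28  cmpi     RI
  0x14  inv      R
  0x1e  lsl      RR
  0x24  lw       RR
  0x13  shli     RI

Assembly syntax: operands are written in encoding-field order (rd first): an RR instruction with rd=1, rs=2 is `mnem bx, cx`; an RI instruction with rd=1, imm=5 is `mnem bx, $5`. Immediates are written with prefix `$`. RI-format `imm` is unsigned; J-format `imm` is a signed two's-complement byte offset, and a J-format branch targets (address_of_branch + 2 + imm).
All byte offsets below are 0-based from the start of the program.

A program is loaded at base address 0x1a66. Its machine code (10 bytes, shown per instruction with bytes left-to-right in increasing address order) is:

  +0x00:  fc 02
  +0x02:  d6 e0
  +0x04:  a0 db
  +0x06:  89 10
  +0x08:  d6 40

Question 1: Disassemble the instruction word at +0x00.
bl $2

@+00  big-endian(fc 02) = 0xfc02
  opcode bits[15:10]=0x3f: bl/J
  [9:0] imm=2 = $2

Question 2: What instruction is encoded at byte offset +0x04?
off 0x04: read a0 db as big → 0xa0db
  top 6b → 0x28 → cmpi [RI]
  rd: (w>>7)&0x7=0x1 → bx
  imm: (w>>0)&0x7f=0x5b → $91

cmpi bx, $91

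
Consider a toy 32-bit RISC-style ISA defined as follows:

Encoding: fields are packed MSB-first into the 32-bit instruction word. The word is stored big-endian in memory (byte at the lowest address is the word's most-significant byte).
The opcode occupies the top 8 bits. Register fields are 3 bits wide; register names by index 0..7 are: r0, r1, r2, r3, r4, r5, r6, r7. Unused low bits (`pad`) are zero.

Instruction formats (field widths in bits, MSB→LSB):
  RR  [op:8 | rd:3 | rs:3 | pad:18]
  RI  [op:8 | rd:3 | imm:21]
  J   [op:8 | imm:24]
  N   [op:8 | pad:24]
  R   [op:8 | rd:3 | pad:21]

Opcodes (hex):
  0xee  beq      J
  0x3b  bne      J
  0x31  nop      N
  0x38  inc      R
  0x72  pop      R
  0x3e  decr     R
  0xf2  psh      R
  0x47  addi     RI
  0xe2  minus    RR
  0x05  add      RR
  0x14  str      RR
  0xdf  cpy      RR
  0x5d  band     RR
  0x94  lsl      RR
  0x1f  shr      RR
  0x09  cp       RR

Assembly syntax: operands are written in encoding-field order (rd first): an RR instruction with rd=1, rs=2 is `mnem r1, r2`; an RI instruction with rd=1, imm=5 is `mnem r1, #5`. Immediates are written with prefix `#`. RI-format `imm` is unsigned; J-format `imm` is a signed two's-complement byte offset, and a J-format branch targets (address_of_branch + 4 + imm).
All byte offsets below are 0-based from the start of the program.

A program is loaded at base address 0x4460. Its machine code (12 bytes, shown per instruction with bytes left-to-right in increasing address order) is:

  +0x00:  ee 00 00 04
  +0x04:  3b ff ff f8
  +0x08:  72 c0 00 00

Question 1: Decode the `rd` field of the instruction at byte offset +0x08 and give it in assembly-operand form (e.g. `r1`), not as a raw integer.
r6

@+08  big-endian(72 c0 00 00) = 0x72c00000
  top 8b → 0x72 → pop [R]
  [23:21] rd=6 = r6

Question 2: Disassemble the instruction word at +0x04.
[04] 3b ff ff f8 → 0x3bfffff8
  opcode bits[31:24]=0x3b: bne/J
  imm: (w>>0)&0xffffff=0xfffff8 (s24→-8) → #-8

bne #-8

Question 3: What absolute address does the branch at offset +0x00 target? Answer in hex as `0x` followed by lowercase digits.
0x4468

[00] ee 00 00 04 → 0xee000004
  op=0xee000004>>24=0xee ⇒ beq (J)
  imm: (w>>0)&0xffffff=0x4 → #4
  target = base 0x4460 + off 0x00 + 4 + imm 4 = 0x4468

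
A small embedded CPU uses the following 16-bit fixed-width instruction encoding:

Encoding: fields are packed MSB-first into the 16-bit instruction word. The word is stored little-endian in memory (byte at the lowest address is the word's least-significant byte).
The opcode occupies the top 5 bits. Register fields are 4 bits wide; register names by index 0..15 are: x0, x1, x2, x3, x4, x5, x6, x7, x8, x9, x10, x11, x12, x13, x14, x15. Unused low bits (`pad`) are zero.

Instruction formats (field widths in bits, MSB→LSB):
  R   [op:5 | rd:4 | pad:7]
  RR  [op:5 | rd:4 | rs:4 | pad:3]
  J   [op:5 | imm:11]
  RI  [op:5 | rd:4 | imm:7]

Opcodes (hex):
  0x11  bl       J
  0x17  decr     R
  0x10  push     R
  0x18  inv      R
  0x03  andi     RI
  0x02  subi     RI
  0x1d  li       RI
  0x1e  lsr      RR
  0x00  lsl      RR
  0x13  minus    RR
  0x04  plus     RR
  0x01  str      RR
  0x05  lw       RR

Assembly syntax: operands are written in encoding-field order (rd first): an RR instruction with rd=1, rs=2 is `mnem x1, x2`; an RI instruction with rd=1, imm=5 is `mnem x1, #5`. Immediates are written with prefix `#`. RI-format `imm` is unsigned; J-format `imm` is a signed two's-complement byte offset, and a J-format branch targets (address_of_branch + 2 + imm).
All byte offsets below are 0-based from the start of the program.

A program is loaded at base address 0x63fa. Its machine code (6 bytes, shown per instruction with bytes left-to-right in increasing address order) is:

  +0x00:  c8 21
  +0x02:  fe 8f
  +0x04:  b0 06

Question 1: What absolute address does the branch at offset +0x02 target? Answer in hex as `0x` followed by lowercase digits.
@+02  little-endian(fe 8f) = 0x8ffe
  op=0x8ffe>>11=0x11 ⇒ bl (J)
  [10:0] imm=2046 (s11→-2) = #-2
  target = base 0x63fa + off 0x02 + 2 + imm -2 = 0x63fc

0x63fc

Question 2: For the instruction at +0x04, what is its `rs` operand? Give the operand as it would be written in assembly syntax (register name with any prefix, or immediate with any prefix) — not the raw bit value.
x6

+0x04: b0 06 ⇒ word 0x06b0 (little)
  opcode bits[15:11]=0x0: lsl/RR
  rd@[10:7]=0xd ⇒ x13
  rs@[6:3]=0x6 ⇒ x6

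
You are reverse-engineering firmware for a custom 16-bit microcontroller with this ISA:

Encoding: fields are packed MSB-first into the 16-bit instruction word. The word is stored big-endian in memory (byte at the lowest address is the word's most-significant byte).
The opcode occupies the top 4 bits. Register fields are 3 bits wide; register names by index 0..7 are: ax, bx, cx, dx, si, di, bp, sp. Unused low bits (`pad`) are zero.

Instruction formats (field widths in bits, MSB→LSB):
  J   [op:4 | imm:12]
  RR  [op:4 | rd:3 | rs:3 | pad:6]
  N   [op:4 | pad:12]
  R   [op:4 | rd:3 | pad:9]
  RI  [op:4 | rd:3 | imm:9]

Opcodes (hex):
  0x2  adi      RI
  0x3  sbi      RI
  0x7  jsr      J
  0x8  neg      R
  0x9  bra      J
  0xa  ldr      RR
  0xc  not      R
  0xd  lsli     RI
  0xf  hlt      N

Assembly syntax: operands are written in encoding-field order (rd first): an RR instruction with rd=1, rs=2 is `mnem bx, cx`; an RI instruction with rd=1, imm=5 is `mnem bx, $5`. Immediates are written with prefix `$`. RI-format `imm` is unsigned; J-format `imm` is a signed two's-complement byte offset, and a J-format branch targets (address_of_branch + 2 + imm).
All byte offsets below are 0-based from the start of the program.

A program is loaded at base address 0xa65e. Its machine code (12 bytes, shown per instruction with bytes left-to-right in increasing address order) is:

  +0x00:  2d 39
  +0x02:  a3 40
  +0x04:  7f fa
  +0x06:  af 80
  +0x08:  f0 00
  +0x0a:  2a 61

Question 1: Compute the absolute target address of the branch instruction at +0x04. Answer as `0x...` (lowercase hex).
+0x04: 7f fa ⇒ word 0x7ffa (big)
  top 4b → 0x7 → jsr [J]
  imm@[11:0]=0xffa (s12→-6) ⇒ $-6
  target = base 0xa65e + off 0x04 + 2 + imm -6 = 0xa65e

0xa65e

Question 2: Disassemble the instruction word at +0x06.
ldr sp, bp

@+06  big-endian(af 80) = 0xaf80
  op=0xaf80>>12=0xa ⇒ ldr (RR)
  [11:9] rd=7 = sp
  [8:6] rs=6 = bp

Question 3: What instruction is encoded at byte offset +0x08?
[08] f0 00 → 0xf000
  top 4b → 0xf → hlt [N]

hlt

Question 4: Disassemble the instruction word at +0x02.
[02] a3 40 → 0xa340
  opcode bits[15:12]=0xa: ldr/RR
  rd@[11:9]=0x1 ⇒ bx
  rs@[8:6]=0x5 ⇒ di

ldr bx, di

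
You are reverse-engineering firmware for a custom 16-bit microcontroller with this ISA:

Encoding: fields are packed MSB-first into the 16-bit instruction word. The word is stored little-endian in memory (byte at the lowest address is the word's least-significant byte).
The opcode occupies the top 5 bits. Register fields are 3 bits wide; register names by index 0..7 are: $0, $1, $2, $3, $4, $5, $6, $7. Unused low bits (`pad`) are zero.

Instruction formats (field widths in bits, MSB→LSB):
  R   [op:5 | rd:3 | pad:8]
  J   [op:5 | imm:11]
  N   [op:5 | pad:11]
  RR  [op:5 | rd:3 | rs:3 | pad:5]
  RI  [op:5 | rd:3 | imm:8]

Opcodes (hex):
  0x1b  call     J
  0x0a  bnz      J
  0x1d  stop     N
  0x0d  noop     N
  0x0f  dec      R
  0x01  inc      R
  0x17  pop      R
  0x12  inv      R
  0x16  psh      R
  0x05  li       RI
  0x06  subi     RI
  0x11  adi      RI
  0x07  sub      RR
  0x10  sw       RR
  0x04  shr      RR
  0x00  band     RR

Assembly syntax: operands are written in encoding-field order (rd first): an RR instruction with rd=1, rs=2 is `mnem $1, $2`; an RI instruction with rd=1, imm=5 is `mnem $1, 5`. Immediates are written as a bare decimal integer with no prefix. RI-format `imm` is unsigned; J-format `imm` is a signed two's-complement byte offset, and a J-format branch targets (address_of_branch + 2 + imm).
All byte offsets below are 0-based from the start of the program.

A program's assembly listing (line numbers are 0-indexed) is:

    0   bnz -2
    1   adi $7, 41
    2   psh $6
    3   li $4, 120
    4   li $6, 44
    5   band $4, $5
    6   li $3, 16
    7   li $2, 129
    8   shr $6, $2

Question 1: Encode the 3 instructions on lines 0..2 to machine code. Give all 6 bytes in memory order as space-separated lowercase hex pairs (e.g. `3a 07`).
fe 57 29 8f 00 b6

L0: bnz op=0xa:5|imm=-2:11 ⇒ 0x57fe ⇒ little fe 57
L1: adi op=0x11:5|rd=7:3|imm=41:8 ⇒ 0x8f29 ⇒ little 29 8f
L2: psh op=0x16:5|rd=6:3|pad=0:8 ⇒ 0xb600 ⇒ little 00 b6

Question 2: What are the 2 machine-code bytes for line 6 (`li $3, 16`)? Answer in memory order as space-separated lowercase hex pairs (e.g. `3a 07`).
10 2b

line 6 (li): pack op=0x5:5|rd=3:3|imm=16:8 = 0x2b10; little→ 10 2b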